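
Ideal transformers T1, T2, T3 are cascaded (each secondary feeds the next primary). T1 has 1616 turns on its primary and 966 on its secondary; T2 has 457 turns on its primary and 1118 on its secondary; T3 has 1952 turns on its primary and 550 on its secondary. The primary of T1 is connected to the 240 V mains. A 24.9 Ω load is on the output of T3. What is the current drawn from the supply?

Secondary of T1: V = 240.00 × 966/1616 = 143.47 V.
Secondary of T2: V = 143.47 × 1118/457 = 350.97 V.
Secondary of T3: V = 350.97 × 550/1952 = 98.891 V.
I_load = 98.891/24.9 = 3.9715 A, so P_out = 98.891 × 3.9715 = 392.75 W.
All ideal ⇒ P_in = P_out, so I_supply = 392.75/240 = 1.64 A.

I_supply ≈ 1.64 A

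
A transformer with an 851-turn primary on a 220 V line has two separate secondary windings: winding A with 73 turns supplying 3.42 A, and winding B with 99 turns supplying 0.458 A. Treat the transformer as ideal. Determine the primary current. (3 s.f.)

I_p ≈ 0.347 A

V_A = 220 × 73/851 = 18.872 V; V_B = 220 × 99/851 = 25.593 V.
P_out = V_A I_A + V_B I_B = 18.872×3.42 + 25.593×0.458 = 64.542 + 11.722 = 76.264 W.
Ideal ⇒ P_in = P_out, so I_p = P_out/V_p = 76.264/220 = 0.347 A.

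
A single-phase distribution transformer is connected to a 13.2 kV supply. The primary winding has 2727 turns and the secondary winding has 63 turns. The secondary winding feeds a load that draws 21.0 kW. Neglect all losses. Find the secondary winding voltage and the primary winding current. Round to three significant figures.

V_s ≈ 305 V, I_p ≈ 1.59 A

V_s = V_p × N_s/N_p = 13200 × 63/2727 = 304.95 V.
I_s = P/V_s = 21000/304.95 = 68.864 A.
I_p = I_s × N_s/N_p = 68.864 × 63/2727 = 1.59 A.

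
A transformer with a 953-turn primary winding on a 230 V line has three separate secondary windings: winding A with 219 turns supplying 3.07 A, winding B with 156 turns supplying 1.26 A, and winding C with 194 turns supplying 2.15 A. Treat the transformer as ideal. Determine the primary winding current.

V_A = 230 × 219/953 = 52.854 V; V_B = 230 × 156/953 = 37.650 V; V_C = 230 × 194/953 = 46.821 V.
P_out = V_A I_A + V_B I_B + V_C I_C = 52.854×3.07 + 37.650×1.26 + 46.821×2.15 = 162.26 + 47.438 + 100.66 = 310.36 W.
Ideal ⇒ P_in = P_out, so I_p = P_out/V_p = 310.36/230 = 1.35 A.

I_p ≈ 1.35 A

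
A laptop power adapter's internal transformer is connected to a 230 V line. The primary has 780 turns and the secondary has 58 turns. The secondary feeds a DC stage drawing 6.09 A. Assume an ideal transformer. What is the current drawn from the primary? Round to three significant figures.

I_p ≈ 0.453 A

For an ideal transformer I_p N_p = I_s N_s, so I_p = 6.09 × 58/780 = 0.453 A.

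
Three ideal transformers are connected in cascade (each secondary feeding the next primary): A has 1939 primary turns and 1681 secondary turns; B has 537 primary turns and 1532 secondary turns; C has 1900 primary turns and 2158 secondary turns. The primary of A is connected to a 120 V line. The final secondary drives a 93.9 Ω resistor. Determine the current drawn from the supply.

After A: V = 120.00 × 1681/1939 = 104.03 V.
After B: V = 104.03 × 1532/537 = 296.79 V.
After C: V = 296.79 × 2158/1900 = 337.10 V.
I_load = 337.10/93.9 = 3.5899 A, so P_out = 337.10 × 3.5899 = 1210.2 W.
All ideal ⇒ P_in = P_out, so I_supply = 1210.2/120 = 10.1 A.

I_supply ≈ 10.1 A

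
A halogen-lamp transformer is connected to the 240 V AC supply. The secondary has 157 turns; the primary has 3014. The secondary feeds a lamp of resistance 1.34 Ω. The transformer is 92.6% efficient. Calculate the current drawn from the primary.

V_s = 240 × 157/3014 = 12.502 V.
I_s = V_s/R = 12.502/1.34 = 9.3296 A.
P_out = V_s I_s = 12.502 × 9.3296 = 116.64 W.
P_in = P_out/η = 116.64/0.926 = 125.96 W.
I_p = P_in/V_p = 125.96/240 = 0.525 A.

I_p ≈ 0.525 A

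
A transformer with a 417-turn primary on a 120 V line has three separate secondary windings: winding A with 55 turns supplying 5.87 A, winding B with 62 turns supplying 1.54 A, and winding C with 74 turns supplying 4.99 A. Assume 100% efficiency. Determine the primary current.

V_A = 120 × 55/417 = 15.827 V; V_B = 120 × 62/417 = 17.842 V; V_C = 120 × 74/417 = 21.295 V.
P_out = V_A I_A + V_B I_B + V_C I_C = 15.827×5.87 + 17.842×1.54 + 21.295×4.99 = 92.906 + 27.476 + 106.26 = 226.64 W.
Ideal ⇒ P_in = P_out, so I_p = P_out/V_p = 226.64/120 = 1.89 A.

I_p ≈ 1.89 A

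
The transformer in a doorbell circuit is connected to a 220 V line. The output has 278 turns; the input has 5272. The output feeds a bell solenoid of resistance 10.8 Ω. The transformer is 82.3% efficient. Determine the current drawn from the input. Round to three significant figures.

V_out = 220 × 278/5272 = 11.601 V.
I_out = V_out/R = 11.601/10.8 = 1.0742 A.
P_out = V_out I_out = 11.601 × 1.0742 = 12.461 W.
P_in = P_out/η = 12.461/0.823 = 15.141 W.
I_in = P_in/V_in = 15.141/220 = 0.0688 A.

I_in ≈ 0.0688 A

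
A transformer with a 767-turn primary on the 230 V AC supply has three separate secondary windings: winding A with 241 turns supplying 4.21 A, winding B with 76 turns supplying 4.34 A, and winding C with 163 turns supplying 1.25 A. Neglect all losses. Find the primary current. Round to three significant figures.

I_p ≈ 2.02 A

V_A = 230 × 241/767 = 72.269 V; V_B = 230 × 76/767 = 22.790 V; V_C = 230 × 163/767 = 48.879 V.
P_out = V_A I_A + V_B I_B + V_C I_C = 72.269×4.21 + 22.790×4.34 + 48.879×1.25 = 304.25 + 98.909 + 61.098 = 464.26 W.
Ideal ⇒ P_in = P_out, so I_p = P_out/V_p = 464.26/230 = 2.02 A.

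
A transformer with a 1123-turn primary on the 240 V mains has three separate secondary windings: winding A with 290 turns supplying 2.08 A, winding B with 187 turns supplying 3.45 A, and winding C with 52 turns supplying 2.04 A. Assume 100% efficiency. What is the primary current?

V_A = 240 × 290/1123 = 61.977 V; V_B = 240 × 187/1123 = 39.964 V; V_C = 240 × 52/1123 = 11.113 V.
P_out = V_A I_A + V_B I_B + V_C I_C = 61.977×2.08 + 39.964×3.45 + 11.113×2.04 = 128.91 + 137.88 + 22.671 = 289.46 W.
Ideal ⇒ P_in = P_out, so I_p = P_out/V_p = 289.46/240 = 1.21 A.

I_p ≈ 1.21 A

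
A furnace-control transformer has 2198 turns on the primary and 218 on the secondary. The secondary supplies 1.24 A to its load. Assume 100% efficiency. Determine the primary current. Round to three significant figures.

I_p ≈ 0.123 A

For an ideal transformer I_p/I_s = N_s/N_p, so I_p = 1.24 × 218/2198 = 0.123 A.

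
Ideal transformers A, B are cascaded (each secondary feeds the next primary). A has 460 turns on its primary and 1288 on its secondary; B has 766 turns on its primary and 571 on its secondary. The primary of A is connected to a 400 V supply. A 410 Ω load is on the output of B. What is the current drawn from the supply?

I_supply ≈ 4.25 A

After A: V = 400.00 × 1288/460 = 1120.0 V.
After B: V = 1120.0 × 571/766 = 834.88 V.
I_load = 834.88/410 = 2.0363 A, so P_out = 834.88 × 2.0363 = 1700.1 W.
All ideal ⇒ P_in = P_out, so I_supply = 1700.1/400 = 4.25 A.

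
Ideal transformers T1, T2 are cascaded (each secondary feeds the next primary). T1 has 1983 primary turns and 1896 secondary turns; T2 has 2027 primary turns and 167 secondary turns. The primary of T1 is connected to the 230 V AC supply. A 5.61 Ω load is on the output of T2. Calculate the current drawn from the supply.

I_supply ≈ 0.254 A

Secondary of T1: V = 230.00 × 1896/1983 = 219.91 V.
Secondary of T2: V = 219.91 × 167/2027 = 18.118 V.
I_load = 18.118/5.61 = 3.2296 A, so P_out = 18.118 × 3.2296 = 58.513 W.
All ideal ⇒ P_in = P_out, so I_supply = 58.513/230 = 0.254 A.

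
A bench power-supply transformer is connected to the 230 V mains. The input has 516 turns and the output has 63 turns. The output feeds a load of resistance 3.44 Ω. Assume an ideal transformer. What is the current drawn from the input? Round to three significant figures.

I_in ≈ 0.997 A

V_out = V_in × N_out/N_in = 230 × 63/516 = 28.081 V.
I_out = V_out/R = 28.081/3.44 = 8.1632 A.
For an ideal transformer I_in N_in = I_out N_out, so I_in = 8.1632 × 63/516 = 0.997 A.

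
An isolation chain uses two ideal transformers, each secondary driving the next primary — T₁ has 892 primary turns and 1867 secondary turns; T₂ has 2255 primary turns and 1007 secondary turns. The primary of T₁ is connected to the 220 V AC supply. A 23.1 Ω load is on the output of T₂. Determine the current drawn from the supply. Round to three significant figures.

I_supply ≈ 8.32 A

Secondary of T₁: V = 220.00 × 1867/892 = 460.47 V.
Secondary of T₂: V = 460.47 × 1007/2255 = 205.63 V.
I_load = 205.63/23.1 = 8.9017 A, so P_out = 205.63 × 8.9017 = 1830.5 W.
All ideal ⇒ P_in = P_out, so I_supply = 1830.5/220 = 8.32 A.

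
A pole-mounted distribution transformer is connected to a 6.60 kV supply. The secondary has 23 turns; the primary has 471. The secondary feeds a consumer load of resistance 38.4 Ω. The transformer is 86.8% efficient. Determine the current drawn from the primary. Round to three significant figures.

V_s = 6600 × 23/471 = 322.29 V.
I_s = V_s/R = 322.29/38.4 = 8.3930 A.
P_out = V_s I_s = 322.29 × 8.3930 = 2705.0 W.
P_in = P_out/η = 2705.0/0.868 = 3116.4 W.
I_p = P_in/V_p = 3116.4/6600 = 0.472 A.

I_p ≈ 0.472 A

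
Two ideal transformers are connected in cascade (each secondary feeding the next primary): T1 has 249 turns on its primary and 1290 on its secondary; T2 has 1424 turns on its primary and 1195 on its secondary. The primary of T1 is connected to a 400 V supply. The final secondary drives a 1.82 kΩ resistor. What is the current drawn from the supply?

I_supply ≈ 4.15 A

After T1: V = 400.00 × 1290/249 = 2072.3 V.
After T2: V = 2072.3 × 1195/1424 = 1739.0 V.
I_load = 1739.0/1820 = 0.95551 A, so P_out = 1739.0 × 0.95551 = 1661.7 W.
All ideal ⇒ P_in = P_out, so I_supply = 1661.7/400 = 4.15 A.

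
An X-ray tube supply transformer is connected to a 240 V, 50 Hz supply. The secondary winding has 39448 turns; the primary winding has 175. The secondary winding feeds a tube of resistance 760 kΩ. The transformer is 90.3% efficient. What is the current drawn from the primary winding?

V_s = 240 × 39448/175 = 54100 V.
I_s = V_s/R = 54100/760000 = 0.071184 A.
P_out = V_s I_s = 54100 × 0.071184 = 3851.1 W.
P_in = P_out/η = 3851.1/0.903 = 4264.8 W.
I_p = P_in/V_p = 4264.8/240 = 17.8 A.

I_p ≈ 17.8 A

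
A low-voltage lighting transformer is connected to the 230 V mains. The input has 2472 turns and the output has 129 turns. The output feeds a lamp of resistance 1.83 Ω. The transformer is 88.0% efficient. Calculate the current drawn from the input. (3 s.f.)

V_out = 230 × 129/2472 = 12.002 V.
I_out = V_out/R = 12.002/1.83 = 6.5587 A.
P_out = V_out I_out = 12.002 × 6.5587 = 78.720 W.
P_in = P_out/η = 78.720/0.880 = 89.455 W.
I_in = P_in/V_in = 89.455/230 = 0.389 A.

I_in ≈ 0.389 A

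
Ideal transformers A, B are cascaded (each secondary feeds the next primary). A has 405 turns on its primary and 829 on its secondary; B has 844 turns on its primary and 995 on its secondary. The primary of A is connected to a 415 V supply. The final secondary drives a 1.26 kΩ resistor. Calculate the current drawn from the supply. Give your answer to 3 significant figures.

I_supply ≈ 1.92 A

Secondary of A: V = 415.00 × 829/405 = 849.47 V.
Secondary of B: V = 849.47 × 995/844 = 1001.4 V.
I_load = 1001.4/1260 = 0.79480 A, so P_out = 1001.4 × 0.79480 = 795.95 W.
All ideal ⇒ P_in = P_out, so I_supply = 795.95/415 = 1.92 A.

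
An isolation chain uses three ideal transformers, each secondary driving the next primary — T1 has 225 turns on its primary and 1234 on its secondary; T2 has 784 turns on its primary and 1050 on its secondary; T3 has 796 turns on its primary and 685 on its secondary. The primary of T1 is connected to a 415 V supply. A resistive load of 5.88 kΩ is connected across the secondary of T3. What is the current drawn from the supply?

I_supply ≈ 2.82 A

After T1: V = 415.00 × 1234/225 = 2276.0 V.
After T2: V = 2276.0 × 1050/784 = 3048.3 V.
After T3: V = 3048.3 × 685/796 = 2623.2 V.
I_load = 2623.2/5880 = 0.44612 A, so P_out = 2623.2 × 0.44612 = 1170.3 W.
All ideal ⇒ P_in = P_out, so I_supply = 1170.3/415 = 2.82 A.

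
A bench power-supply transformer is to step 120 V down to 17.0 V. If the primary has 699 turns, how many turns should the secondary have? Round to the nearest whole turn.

N_s/N_p = V_s/V_p, so N_s = 699 × 17.0/120 = 99.0 ≈ 99 turns.

N_s = 99 turns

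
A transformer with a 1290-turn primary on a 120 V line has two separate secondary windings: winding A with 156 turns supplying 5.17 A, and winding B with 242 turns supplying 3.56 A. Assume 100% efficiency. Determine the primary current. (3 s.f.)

V_A = 120 × 156/1290 = 14.512 V; V_B = 120 × 242/1290 = 22.512 V.
P_out = V_A I_A + V_B I_B = 14.512×5.17 + 22.512×3.56 = 75.025 + 80.141 = 155.17 W.
Ideal ⇒ P_in = P_out, so I_p = P_out/V_p = 155.17/120 = 1.29 A.

I_p ≈ 1.29 A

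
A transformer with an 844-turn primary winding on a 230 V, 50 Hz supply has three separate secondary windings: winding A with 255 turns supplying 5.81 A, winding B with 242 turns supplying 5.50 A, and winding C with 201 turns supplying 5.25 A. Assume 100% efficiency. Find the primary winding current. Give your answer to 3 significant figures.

V_A = 230 × 255/844 = 69.491 V; V_B = 230 × 242/844 = 65.948 V; V_C = 230 × 201/844 = 54.775 V.
P_out = V_A I_A + V_B I_B + V_C I_C = 69.491×5.81 + 65.948×5.50 + 54.775×5.25 = 403.74 + 362.71 + 287.57 = 1054.0 W.
Ideal ⇒ P_in = P_out, so I_p = P_out/V_p = 1054.0/230 = 4.58 A.

I_p ≈ 4.58 A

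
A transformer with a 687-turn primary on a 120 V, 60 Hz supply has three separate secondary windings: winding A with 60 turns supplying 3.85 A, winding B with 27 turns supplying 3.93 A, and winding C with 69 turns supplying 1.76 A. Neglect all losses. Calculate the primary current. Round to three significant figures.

V_A = 120 × 60/687 = 10.480 V; V_B = 120 × 27/687 = 4.7162 V; V_C = 120 × 69/687 = 12.052 V.
P_out = V_A I_A + V_B I_B + V_C I_C = 10.480×3.85 + 4.7162×3.93 + 12.052×1.76 = 40.349 + 18.534 + 21.212 = 80.096 W.
Ideal ⇒ P_in = P_out, so I_p = P_out/V_p = 80.096/120 = 0.667 A.

I_p ≈ 0.667 A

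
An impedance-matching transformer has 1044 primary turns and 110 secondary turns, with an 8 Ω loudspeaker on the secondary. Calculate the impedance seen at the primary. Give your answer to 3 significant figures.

Z_p = (N_p/N_s)² × Z_s = (1044/110)² × 8 = 721 Ω.

Z_p ≈ 721 Ω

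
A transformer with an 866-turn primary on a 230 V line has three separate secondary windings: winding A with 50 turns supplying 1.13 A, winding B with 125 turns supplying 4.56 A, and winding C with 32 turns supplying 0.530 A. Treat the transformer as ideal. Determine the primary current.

V_A = 230 × 50/866 = 13.279 V; V_B = 230 × 125/866 = 33.199 V; V_C = 230 × 32/866 = 8.4988 V.
P_out = V_A I_A + V_B I_B + V_C I_C = 13.279×1.13 + 33.199×4.56 + 8.4988×0.530 = 15.006 + 151.39 + 4.5044 = 170.90 W.
Ideal ⇒ P_in = P_out, so I_p = P_out/V_p = 170.90/230 = 0.743 A.

I_p ≈ 0.743 A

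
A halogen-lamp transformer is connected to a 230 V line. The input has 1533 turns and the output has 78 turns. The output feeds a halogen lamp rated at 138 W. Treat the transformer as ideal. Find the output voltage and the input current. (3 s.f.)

V_out = V_in × N_out/N_in = 230 × 78/1533 = 11.703 V.
I_out = P/V_out = 138/11.703 = 11.792 A.
I_in = I_out × N_out/N_in = 11.792 × 78/1533 = 0.600 A.

V_out ≈ 11.7 V, I_in ≈ 0.600 A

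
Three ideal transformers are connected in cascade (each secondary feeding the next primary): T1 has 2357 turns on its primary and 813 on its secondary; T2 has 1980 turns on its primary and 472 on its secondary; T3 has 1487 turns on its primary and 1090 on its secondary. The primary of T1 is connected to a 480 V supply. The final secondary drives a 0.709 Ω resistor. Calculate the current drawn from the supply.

After T1: V = 480.00 × 813/2357 = 165.57 V.
After T2: V = 165.57 × 472/1980 = 39.468 V.
After T3: V = 39.468 × 1090/1487 = 28.931 V.
I_load = 28.931/0.709 = 40.805 A, so P_out = 28.931 × 40.805 = 1180.5 W.
All ideal ⇒ P_in = P_out, so I_supply = 1180.5/480 = 2.46 A.

I_supply ≈ 2.46 A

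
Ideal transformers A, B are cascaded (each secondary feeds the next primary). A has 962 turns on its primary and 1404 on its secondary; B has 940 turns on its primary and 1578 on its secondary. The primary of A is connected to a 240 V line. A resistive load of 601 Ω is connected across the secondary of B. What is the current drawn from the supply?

After A: V = 240.00 × 1404/962 = 350.27 V.
After B: V = 350.27 × 1578/940 = 588.01 V.
I_load = 588.01/601 = 0.97838 A, so P_out = 588.01 × 0.97838 = 575.29 W.
All ideal ⇒ P_in = P_out, so I_supply = 575.29/240 = 2.40 A.

I_supply ≈ 2.40 A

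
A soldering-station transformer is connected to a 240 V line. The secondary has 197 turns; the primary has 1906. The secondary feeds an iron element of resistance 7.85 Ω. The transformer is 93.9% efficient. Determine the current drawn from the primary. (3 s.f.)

I_p ≈ 0.348 A

V_s = 240 × 197/1906 = 24.806 V.
I_s = V_s/R = 24.806/7.85 = 3.1600 A.
P_out = V_s I_s = 24.806 × 3.1600 = 78.386 W.
P_in = P_out/η = 78.386/0.939 = 83.478 W.
I_p = P_in/V_p = 83.478/240 = 0.348 A.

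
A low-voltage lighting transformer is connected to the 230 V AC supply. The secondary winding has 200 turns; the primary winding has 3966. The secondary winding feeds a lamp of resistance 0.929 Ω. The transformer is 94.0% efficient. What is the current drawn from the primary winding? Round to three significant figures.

I_p ≈ 0.670 A

V_s = 230 × 200/3966 = 11.599 V.
I_s = V_s/R = 11.599/0.929 = 12.485 A.
P_out = V_s I_s = 11.599 × 12.485 = 144.81 W.
P_in = P_out/η = 144.81/0.940 = 154.05 W.
I_p = P_in/V_p = 154.05/230 = 0.670 A.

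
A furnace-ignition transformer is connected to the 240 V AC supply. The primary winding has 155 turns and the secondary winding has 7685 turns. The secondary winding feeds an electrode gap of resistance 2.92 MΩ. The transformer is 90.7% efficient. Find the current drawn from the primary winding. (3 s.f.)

I_p ≈ 0.223 A

V_s = 240 × 7685/155 = 11899 V.
I_s = V_s/R = 11899/(2.92×10^6) = 0.0040751 A.
P_out = V_s I_s = 11899 × 0.0040751 = 48.491 W.
P_in = P_out/η = 48.491/0.907 = 53.463 W.
I_p = P_in/V_p = 53.463/240 = 0.223 A.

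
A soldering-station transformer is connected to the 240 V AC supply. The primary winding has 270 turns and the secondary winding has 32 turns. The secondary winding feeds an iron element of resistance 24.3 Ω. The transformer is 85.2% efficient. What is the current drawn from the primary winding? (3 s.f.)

V_s = 240 × 32/270 = 28.444 V.
I_s = V_s/R = 28.444/24.3 = 1.1706 A.
P_out = V_s I_s = 28.444 × 1.1706 = 33.296 W.
P_in = P_out/η = 33.296/0.852 = 39.080 W.
I_p = P_in/V_p = 39.080/240 = 0.163 A.

I_p ≈ 0.163 A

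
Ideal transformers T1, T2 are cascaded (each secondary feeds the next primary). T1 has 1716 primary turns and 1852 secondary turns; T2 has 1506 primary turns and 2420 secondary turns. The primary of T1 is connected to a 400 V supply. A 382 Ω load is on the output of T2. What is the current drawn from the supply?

After T1: V = 400.00 × 1852/1716 = 431.70 V.
After T2: V = 431.70 × 2420/1506 = 693.70 V.
I_load = 693.70/382 = 1.8160 A, so P_out = 693.70 × 1.8160 = 1259.8 W.
All ideal ⇒ P_in = P_out, so I_supply = 1259.8/400 = 3.15 A.

I_supply ≈ 3.15 A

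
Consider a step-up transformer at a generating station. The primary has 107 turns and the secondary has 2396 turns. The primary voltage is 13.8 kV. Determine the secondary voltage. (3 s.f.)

V_s ≈ 309000 V

V_s/V_p = N_s/N_p, so V_s = 13800 × 2396/107 = 309000 V.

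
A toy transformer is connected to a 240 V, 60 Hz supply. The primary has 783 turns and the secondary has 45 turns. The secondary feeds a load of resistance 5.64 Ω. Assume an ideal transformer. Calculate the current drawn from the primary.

V_s = V_p × N_s/N_p = 240 × 45/783 = 13.793 V.
I_s = V_s/R = 13.793/5.64 = 2.4456 A.
For an ideal transformer I_p N_p = I_s N_s, so I_p = 2.4456 × 45/783 = 0.141 A.

I_p ≈ 0.141 A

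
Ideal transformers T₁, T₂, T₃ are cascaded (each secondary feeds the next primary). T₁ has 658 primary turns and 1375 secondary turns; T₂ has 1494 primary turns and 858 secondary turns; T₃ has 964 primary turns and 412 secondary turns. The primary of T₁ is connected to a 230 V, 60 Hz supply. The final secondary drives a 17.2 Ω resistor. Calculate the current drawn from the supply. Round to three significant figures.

I_supply ≈ 3.52 A

Secondary of T₁: V = 230.00 × 1375/658 = 480.62 V.
Secondary of T₂: V = 480.62 × 858/1494 = 276.02 V.
Secondary of T₃: V = 276.02 × 412/964 = 117.97 V.
I_load = 117.97/17.2 = 6.8586 A, so P_out = 117.97 × 6.8586 = 809.09 W.
All ideal ⇒ P_in = P_out, so I_supply = 809.09/230 = 3.52 A.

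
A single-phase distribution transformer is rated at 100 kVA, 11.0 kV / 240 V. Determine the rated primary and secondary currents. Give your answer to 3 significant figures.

I_p ≈ 9.09 A, I_s ≈ 417 A

I_p = S/V_p = 100000/11000 = 9.09 A.
I_s = S/V_s = 100000/240 = 417 A.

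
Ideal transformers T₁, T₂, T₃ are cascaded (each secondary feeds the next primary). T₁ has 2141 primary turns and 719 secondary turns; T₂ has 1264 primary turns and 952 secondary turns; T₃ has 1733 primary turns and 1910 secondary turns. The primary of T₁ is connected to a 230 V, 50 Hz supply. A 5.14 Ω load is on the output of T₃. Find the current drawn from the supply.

Secondary of T₁: V = 230.00 × 719/2141 = 77.240 V.
Secondary of T₂: V = 77.240 × 952/1264 = 58.174 V.
Secondary of T₃: V = 58.174 × 1910/1733 = 64.116 V.
I_load = 64.116/5.14 = 12.474 A, so P_out = 64.116 × 12.474 = 799.77 W.
All ideal ⇒ P_in = P_out, so I_supply = 799.77/230 = 3.48 A.

I_supply ≈ 3.48 A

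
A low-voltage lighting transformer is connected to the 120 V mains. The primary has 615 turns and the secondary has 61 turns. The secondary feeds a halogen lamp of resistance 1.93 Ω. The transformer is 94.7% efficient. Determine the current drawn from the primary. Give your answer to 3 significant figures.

V_s = 120 × 61/615 = 11.902 V.
I_s = V_s/R = 11.902/1.93 = 6.1671 A.
P_out = V_s I_s = 11.902 × 6.1671 = 73.403 W.
P_in = P_out/η = 73.403/0.947 = 77.511 W.
I_p = P_in/V_p = 77.511/120 = 0.646 A.

I_p ≈ 0.646 A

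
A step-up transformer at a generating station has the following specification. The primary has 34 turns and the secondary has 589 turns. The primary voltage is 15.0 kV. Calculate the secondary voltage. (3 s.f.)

V_s/V_p = N_s/N_p, so V_s = 15000 × 589/34 = 260000 V.

V_s ≈ 260000 V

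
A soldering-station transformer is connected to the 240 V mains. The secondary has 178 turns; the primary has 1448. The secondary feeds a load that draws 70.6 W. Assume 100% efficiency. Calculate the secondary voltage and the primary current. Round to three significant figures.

V_s = V_p × N_s/N_p = 240 × 178/1448 = 29.503 V.
I_s = P/V_s = 70.6/29.503 = 2.3930 A.
I_p = I_s × N_s/N_p = 2.3930 × 178/1448 = 0.294 A.

V_s ≈ 29.5 V, I_p ≈ 0.294 A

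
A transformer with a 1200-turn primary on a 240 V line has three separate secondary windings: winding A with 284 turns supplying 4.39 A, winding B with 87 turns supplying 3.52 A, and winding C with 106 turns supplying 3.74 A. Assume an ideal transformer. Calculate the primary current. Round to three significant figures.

I_p ≈ 1.62 A

V_A = 240 × 284/1200 = 56.800 V; V_B = 240 × 87/1200 = 17.400 V; V_C = 240 × 106/1200 = 21.200 V.
P_out = V_A I_A + V_B I_B + V_C I_C = 56.800×4.39 + 17.400×3.52 + 21.200×3.74 = 249.35 + 61.248 + 79.288 = 389.89 W.
Ideal ⇒ P_in = P_out, so I_p = P_out/V_p = 389.89/240 = 1.62 A.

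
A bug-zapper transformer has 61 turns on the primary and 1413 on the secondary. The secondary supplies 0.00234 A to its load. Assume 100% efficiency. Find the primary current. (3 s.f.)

I_p ≈ 0.0542 A

For an ideal transformer I_p/I_s = N_s/N_p, so I_p = 0.00234 × 1413/61 = 0.0542 A.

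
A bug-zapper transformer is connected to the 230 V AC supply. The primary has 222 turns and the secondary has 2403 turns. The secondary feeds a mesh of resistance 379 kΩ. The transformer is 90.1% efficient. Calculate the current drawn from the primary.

I_p ≈ 0.0789 A

V_s = 230 × 2403/222 = 2489.6 V.
I_s = V_s/R = 2489.6/379000 = 0.0065689 A.
P_out = V_s I_s = 2489.6 × 0.0065689 = 16.354 W.
P_in = P_out/η = 16.354/0.901 = 18.151 W.
I_p = P_in/V_p = 18.151/230 = 0.0789 A.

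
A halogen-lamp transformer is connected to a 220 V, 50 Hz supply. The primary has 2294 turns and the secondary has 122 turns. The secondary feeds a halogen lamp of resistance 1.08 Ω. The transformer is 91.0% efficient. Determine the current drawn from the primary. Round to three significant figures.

V_s = 220 × 122/2294 = 11.700 V.
I_s = V_s/R = 11.700/1.08 = 10.833 A.
P_out = V_s I_s = 11.700 × 10.833 = 126.75 W.
P_in = P_out/η = 126.75/0.910 = 139.29 W.
I_p = P_in/V_p = 139.29/220 = 0.633 A.

I_p ≈ 0.633 A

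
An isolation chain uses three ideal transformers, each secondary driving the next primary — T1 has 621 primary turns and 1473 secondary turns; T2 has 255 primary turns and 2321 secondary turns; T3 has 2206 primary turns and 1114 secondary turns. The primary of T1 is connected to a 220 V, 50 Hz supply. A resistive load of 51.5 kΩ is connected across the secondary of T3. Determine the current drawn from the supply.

Secondary of T1: V = 220.00 × 1473/621 = 521.84 V.
Secondary of T2: V = 521.84 × 2321/255 = 4749.7 V.
Secondary of T3: V = 4749.7 × 1114/2206 = 2398.5 V.
I_load = 2398.5/51500 = 0.046574 A, so P_out = 2398.5 × 0.046574 = 111.71 W.
All ideal ⇒ P_in = P_out, so I_supply = 111.71/220 = 0.508 A.

I_supply ≈ 0.508 A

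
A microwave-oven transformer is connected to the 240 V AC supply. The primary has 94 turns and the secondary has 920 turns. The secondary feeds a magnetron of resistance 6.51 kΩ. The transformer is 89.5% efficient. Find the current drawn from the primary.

V_s = 240 × 920/94 = 2348.9 V.
I_s = V_s/R = 2348.9/6510 = 0.36082 A.
P_out = V_s I_s = 2348.9 × 0.36082 = 847.54 W.
P_in = P_out/η = 847.54/0.895 = 946.97 W.
I_p = P_in/V_p = 946.97/240 = 3.95 A.

I_p ≈ 3.95 A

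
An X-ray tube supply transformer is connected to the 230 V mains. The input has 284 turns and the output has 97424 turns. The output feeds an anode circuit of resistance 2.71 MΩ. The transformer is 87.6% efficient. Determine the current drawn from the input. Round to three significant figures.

V_out = 230 × 97424/284 = 78900 V.
I_out = V_out/R = 78900/(2.71×10^6) = 0.029114 A.
P_out = V_out I_out = 78900 × 0.029114 = 2297.1 W.
P_in = P_out/η = 2297.1/0.876 = 2622.3 W.
I_in = P_in/V_in = 2622.3/230 = 11.4 A.

I_in ≈ 11.4 A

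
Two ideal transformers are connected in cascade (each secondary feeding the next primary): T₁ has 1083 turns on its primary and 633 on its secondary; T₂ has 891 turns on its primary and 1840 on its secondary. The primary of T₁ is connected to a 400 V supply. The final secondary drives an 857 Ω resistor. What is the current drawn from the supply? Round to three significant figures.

I_supply ≈ 0.680 A

After T₁: V = 400.00 × 633/1083 = 233.80 V.
After T₂: V = 233.80 × 1840/891 = 482.81 V.
I_load = 482.81/857 = 0.56337 A, so P_out = 482.81 × 0.56337 = 272.00 W.
All ideal ⇒ P_in = P_out, so I_supply = 272.00/400 = 0.680 A.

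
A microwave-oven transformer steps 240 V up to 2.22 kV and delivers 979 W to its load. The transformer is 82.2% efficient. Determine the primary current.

P_in = P_out/η = 979/0.822 = 1191.0 W.
I_p = P_in/V_p = 1191.0/240 = 4.96 A.

I_p ≈ 4.96 A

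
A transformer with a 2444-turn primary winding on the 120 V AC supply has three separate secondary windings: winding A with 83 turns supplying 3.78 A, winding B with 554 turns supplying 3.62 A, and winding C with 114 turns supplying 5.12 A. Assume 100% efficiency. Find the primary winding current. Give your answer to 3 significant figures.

V_A = 120 × 83/2444 = 4.0753 V; V_B = 120 × 554/2444 = 27.201 V; V_C = 120 × 114/2444 = 5.5974 V.
P_out = V_A I_A + V_B I_B + V_C I_C = 4.0753×3.78 + 27.201×3.62 + 5.5974×5.12 = 15.405 + 98.469 + 28.659 = 142.53 W.
Ideal ⇒ P_in = P_out, so I_p = P_out/V_p = 142.53/120 = 1.19 A.

I_p ≈ 1.19 A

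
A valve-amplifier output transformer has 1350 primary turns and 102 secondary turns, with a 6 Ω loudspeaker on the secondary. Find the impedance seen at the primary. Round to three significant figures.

Z_p = (N_p/N_s)² × Z_s = (1350/102)² × 6 = 1050 Ω.

Z_p ≈ 1050 Ω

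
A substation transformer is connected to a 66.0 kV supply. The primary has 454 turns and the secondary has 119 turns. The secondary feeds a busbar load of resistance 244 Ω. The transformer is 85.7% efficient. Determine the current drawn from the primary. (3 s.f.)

I_p ≈ 21.7 A

V_s = 66000 × 119/454 = 17300 V.
I_s = V_s/R = 17300/244 = 70.900 A.
P_out = V_s I_s = 17300 × 70.900 = 1.2265×10^6 W.
P_in = P_out/η = 1.2265×10^6/0.857 = 1.4312×10^6 W.
I_p = P_in/V_p = 1.4312×10^6/66000 = 21.7 A.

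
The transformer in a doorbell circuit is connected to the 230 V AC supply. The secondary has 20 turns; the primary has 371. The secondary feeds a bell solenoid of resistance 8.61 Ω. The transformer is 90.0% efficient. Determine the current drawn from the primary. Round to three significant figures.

V_s = 230 × 20/371 = 12.399 V.
I_s = V_s/R = 12.399/8.61 = 1.4401 A.
P_out = V_s I_s = 12.399 × 1.4401 = 17.855 W.
P_in = P_out/η = 17.855/0.900 = 19.839 W.
I_p = P_in/V_p = 19.839/230 = 0.0863 A.

I_p ≈ 0.0863 A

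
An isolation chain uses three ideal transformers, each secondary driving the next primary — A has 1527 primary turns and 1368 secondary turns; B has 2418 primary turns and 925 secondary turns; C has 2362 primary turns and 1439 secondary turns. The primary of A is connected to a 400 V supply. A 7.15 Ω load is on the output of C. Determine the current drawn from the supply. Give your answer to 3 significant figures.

I_supply ≈ 2.44 A

After A: V = 400.00 × 1368/1527 = 358.35 V.
After B: V = 358.35 × 925/2418 = 137.09 V.
After C: V = 137.09 × 1439/2362 = 83.517 V.
I_load = 83.517/7.15 = 11.681 A, so P_out = 83.517 × 11.681 = 975.53 W.
All ideal ⇒ P_in = P_out, so I_supply = 975.53/400 = 2.44 A.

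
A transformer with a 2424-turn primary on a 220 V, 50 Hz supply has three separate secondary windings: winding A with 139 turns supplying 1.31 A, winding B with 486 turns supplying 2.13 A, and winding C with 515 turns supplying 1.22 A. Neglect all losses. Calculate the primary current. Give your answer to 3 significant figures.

V_A = 220 × 139/2424 = 12.616 V; V_B = 220 × 486/2424 = 44.109 V; V_C = 220 × 515/2424 = 46.741 V.
P_out = V_A I_A + V_B I_B + V_C I_C = 12.616×1.31 + 44.109×2.13 + 46.741×1.22 = 16.526 + 93.952 + 57.024 = 167.50 W.
Ideal ⇒ P_in = P_out, so I_p = P_out/V_p = 167.50/220 = 0.761 A.

I_p ≈ 0.761 A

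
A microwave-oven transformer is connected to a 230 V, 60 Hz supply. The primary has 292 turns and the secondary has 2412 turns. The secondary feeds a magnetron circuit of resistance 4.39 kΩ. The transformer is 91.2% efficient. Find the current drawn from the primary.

I_p ≈ 3.92 A

V_s = 230 × 2412/292 = 1899.9 V.
I_s = V_s/R = 1899.9/4390 = 0.43277 A.
P_out = V_s I_s = 1899.9 × 0.43277 = 822.20 W.
P_in = P_out/η = 822.20/0.912 = 901.54 W.
I_p = P_in/V_p = 901.54/230 = 3.92 A.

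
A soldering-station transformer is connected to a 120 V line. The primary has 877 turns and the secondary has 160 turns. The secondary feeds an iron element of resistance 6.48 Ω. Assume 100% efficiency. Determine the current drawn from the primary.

I_p ≈ 0.616 A

V_s = V_p × N_s/N_p = 120 × 160/877 = 21.893 V.
I_s = V_s/R = 21.893/6.48 = 3.3785 A.
For an ideal transformer I_p N_p = I_s N_s, so I_p = 3.3785 × 160/877 = 0.616 A.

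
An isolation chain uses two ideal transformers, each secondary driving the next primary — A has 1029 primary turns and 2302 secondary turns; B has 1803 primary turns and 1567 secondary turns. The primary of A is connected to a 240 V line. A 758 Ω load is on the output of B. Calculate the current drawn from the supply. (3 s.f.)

After A: V = 240.00 × 2302/1029 = 536.91 V.
After B: V = 536.91 × 1567/1803 = 466.63 V.
I_load = 466.63/758 = 0.61561 A, so P_out = 466.63 × 0.61561 = 287.26 W.
All ideal ⇒ P_in = P_out, so I_supply = 287.26/240 = 1.20 A.

I_supply ≈ 1.20 A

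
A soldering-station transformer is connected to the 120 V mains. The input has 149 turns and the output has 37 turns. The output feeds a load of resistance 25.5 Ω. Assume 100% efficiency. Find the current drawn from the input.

V_out = V_in × N_out/N_in = 120 × 37/149 = 29.799 V.
I_out = V_out/R = 29.799/25.5 = 1.1686 A.
For an ideal transformer I_in N_in = I_out N_out, so I_in = 1.1686 × 37/149 = 0.290 A.

I_in ≈ 0.290 A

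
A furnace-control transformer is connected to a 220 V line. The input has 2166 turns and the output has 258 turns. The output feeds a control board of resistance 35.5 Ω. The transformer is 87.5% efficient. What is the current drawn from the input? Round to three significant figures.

V_out = 220 × 258/2166 = 26.205 V.
I_out = V_out/R = 26.205/35.5 = 0.73817 A.
P_out = V_out I_out = 26.205 × 0.73817 = 19.344 W.
P_in = P_out/η = 19.344/0.875 = 22.107 W.
I_in = P_in/V_in = 22.107/220 = 0.100 A.

I_in ≈ 0.100 A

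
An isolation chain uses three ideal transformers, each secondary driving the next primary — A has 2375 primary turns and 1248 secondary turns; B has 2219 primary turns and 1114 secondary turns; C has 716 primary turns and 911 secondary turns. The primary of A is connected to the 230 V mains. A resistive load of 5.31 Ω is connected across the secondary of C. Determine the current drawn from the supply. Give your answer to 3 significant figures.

I_supply ≈ 4.88 A

After A: V = 230.00 × 1248/2375 = 120.86 V.
After B: V = 120.86 × 1114/2219 = 60.675 V.
After C: V = 60.675 × 911/716 = 77.199 V.
I_load = 77.199/5.31 = 14.538 A, so P_out = 77.199 × 14.538 = 1122.4 W.
All ideal ⇒ P_in = P_out, so I_supply = 1122.4/230 = 4.88 A.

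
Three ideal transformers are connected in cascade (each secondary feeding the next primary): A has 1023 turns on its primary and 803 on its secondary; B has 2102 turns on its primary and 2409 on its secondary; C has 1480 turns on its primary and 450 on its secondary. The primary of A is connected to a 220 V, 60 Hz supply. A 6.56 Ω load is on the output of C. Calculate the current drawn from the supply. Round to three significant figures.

After A: V = 220.00 × 803/1023 = 172.69 V.
After B: V = 172.69 × 2409/2102 = 197.91 V.
After C: V = 197.91 × 450/1480 = 60.175 V.
I_load = 60.175/6.56 = 9.1730 A, so P_out = 60.175 × 9.1730 = 551.99 W.
All ideal ⇒ P_in = P_out, so I_supply = 551.99/220 = 2.51 A.

I_supply ≈ 2.51 A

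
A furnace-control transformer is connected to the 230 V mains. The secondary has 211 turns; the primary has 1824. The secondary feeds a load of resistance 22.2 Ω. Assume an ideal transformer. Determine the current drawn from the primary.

V_s = V_p × N_s/N_p = 230 × 211/1824 = 26.606 V.
I_s = V_s/R = 26.606/22.2 = 1.1985 A.
For an ideal transformer I_p N_p = I_s N_s, so I_p = 1.1985 × 211/1824 = 0.139 A.

I_p ≈ 0.139 A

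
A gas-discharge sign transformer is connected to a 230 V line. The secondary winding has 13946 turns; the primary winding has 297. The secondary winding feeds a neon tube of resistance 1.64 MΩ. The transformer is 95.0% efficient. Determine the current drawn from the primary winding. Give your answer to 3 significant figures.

I_p ≈ 0.325 A

V_s = 230 × 13946/297 = 10800 V.
I_s = V_s/R = 10800/(1.64×10^6) = 0.0065853 A.
P_out = V_s I_s = 10800 × 0.0065853 = 71.121 W.
P_in = P_out/η = 71.121/0.950 = 74.864 W.
I_p = P_in/V_p = 74.864/230 = 0.325 A.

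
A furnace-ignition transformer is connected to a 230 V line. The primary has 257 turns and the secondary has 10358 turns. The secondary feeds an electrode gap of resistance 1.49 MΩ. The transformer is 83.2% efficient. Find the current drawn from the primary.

V_s = 230 × 10358/257 = 9269.8 V.
I_s = V_s/R = 9269.8/(1.49×10^6) = 0.0062213 A.
P_out = V_s I_s = 9269.8 × 0.0062213 = 57.671 W.
P_in = P_out/η = 57.671/0.832 = 69.316 W.
I_p = P_in/V_p = 69.316/230 = 0.301 A.

I_p ≈ 0.301 A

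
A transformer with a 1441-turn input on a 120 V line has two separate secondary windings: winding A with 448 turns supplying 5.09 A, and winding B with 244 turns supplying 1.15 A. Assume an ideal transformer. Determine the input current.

I_in ≈ 1.78 A

V_A = 120 × 448/1441 = 37.307 V; V_B = 120 × 244/1441 = 20.319 V.
P_out = V_A I_A + V_B I_B = 37.307×5.09 + 20.319×1.15 = 189.89 + 23.367 = 213.26 W.
Ideal ⇒ P_in = P_out, so I_in = P_out/V_in = 213.26/120 = 1.78 A.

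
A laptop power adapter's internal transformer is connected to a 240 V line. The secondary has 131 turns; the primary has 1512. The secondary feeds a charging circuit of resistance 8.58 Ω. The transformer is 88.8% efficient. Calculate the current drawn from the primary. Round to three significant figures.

I_p ≈ 0.236 A

V_s = 240 × 131/1512 = 20.794 V.
I_s = V_s/R = 20.794/8.58 = 2.4235 A.
P_out = V_s I_s = 20.794 × 2.4235 = 50.393 W.
P_in = P_out/η = 50.393/0.888 = 56.749 W.
I_p = P_in/V_p = 56.749/240 = 0.236 A.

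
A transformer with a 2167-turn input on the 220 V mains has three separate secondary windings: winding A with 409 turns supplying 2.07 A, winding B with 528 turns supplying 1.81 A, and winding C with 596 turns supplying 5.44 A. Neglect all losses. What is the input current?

I_in ≈ 2.33 A

V_A = 220 × 409/2167 = 41.523 V; V_B = 220 × 528/2167 = 53.604 V; V_C = 220 × 596/2167 = 60.508 V.
P_out = V_A I_A + V_B I_B + V_C I_C = 41.523×2.07 + 53.604×1.81 + 60.508×5.44 = 85.952 + 97.023 + 329.16 = 512.14 W.
Ideal ⇒ P_in = P_out, so I_in = P_out/V_in = 512.14/220 = 2.33 A.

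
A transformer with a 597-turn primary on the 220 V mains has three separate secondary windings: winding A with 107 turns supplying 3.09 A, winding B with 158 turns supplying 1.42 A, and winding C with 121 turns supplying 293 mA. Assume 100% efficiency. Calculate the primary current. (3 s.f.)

I_p ≈ 0.989 A

V_A = 220 × 107/597 = 39.430 V; V_B = 220 × 158/597 = 58.224 V; V_C = 220 × 121/597 = 44.590 V.
P_out = V_A I_A + V_B I_B + V_C I_C = 39.430×3.09 + 58.224×1.42 + 44.590×0.293 = 121.84 + 82.679 + 13.065 = 217.58 W.
Ideal ⇒ P_in = P_out, so I_p = P_out/V_p = 217.58/220 = 0.989 A.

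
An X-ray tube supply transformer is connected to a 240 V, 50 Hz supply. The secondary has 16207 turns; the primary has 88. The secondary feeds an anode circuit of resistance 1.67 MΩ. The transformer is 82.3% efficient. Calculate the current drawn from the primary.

I_p ≈ 5.92 A

V_s = 240 × 16207/88 = 44201 V.
I_s = V_s/R = 44201/(1.67×10^6) = 0.026468 A.
P_out = V_s I_s = 44201 × 0.026468 = 1169.9 W.
P_in = P_out/η = 1169.9/0.823 = 1421.5 W.
I_p = P_in/V_p = 1421.5/240 = 5.92 A.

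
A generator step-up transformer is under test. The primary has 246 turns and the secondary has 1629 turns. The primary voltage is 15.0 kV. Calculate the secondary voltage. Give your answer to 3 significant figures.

V_s/V_p = N_s/N_p, so V_s = 15000 × 1629/246 = 99300 V.

V_s ≈ 99300 V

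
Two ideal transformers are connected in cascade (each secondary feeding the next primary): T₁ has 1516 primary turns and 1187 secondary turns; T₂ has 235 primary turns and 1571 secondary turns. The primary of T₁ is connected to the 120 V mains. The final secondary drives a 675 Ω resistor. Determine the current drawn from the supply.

I_supply ≈ 4.87 A

After T₁: V = 120.00 × 1187/1516 = 93.958 V.
After T₂: V = 93.958 × 1571/235 = 628.12 V.
I_load = 628.12/675 = 0.93054 A, so P_out = 628.12 × 0.93054 = 584.49 W.
All ideal ⇒ P_in = P_out, so I_supply = 584.49/120 = 4.87 A.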